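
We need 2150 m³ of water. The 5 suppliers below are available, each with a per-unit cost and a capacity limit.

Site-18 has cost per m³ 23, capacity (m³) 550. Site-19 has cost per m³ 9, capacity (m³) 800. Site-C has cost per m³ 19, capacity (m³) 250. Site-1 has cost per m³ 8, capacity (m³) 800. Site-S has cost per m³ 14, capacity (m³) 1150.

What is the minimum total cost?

21300

Use suppliers in increasing cost order.
Take 800 from Site-1 at 8 — need 1350 more.
Take 800 from Site-19 at 9 — need 550 more.
Site-S at 14: take 550 of its 1150 — requirement met.
Site-C, Site-18: unused.
Cost = 800×8 + 800×9 + 550×14 = 21300.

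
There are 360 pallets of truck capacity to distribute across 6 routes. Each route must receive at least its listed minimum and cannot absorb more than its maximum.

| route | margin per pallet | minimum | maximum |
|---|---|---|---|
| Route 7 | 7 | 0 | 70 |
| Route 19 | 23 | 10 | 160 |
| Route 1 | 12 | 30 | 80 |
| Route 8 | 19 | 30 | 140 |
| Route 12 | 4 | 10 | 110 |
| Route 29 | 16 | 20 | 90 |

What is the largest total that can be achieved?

Meeting every minimum uses 0+10+30+30+10+20 = 100 pallets, leaving 260.
Order the routes by margin per pallet: Route 19 23 > Route 8 19 > Route 29 16 > Route 1 12 > Route 7 7 > Route 12 4.
Give Route 19 150 more to hit its cap of 160 — 110 left.
Route 8: +110 to 140 (cap) — 0 left.
Total = 23×160 + 12×30 + 19×140 + 4×10 + 16×20 = 7060.

7060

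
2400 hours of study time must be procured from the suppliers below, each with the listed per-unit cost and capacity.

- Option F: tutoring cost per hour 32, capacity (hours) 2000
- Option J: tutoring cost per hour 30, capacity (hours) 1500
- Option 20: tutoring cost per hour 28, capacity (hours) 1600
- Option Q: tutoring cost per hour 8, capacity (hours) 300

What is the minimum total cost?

62200

Cheapest first:
Take 300 from Option Q at 8 — need 2100 more.
Option 20 at 28: take all 1600 hours — 500 still needed.
Option J (30): take the remaining 500 — done.
Option F: unused.
Cost = 300×8 + 1600×28 + 500×30 = 62200.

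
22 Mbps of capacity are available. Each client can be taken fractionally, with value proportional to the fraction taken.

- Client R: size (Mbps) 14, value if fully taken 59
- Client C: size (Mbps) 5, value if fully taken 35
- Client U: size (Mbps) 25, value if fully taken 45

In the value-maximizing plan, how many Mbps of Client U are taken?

Rank by value-to-size ratio: Client C 35/5≈7, Client R 59/14≈4.21, Client U 45/25≈1.8.
All 5 Mbps of Client C fit (value 35) → 17 remain.
Take all of Client R (14 Mbps, value 59) → 3 Mbps left.
Only 3 Mbps remain; take 3/25 of Client U for value 45×3/25 = 5.4.

3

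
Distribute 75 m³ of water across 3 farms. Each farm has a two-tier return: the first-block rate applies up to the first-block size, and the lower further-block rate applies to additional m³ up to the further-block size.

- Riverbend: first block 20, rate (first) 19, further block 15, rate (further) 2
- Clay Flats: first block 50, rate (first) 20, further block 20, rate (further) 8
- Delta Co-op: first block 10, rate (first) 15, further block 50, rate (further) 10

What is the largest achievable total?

1455

Rank every tier by rate: Clay Flats/tier1 20 > Riverbend/tier1 19 > Delta Co-op/tier1 15 > Delta Co-op/tier2 10 > Clay Flats/tier2 8 > Riverbend/tier2 2.
Fill Clay Flats tier1 block (50 at 20) → 25 left.
Riverbend tier1 at 19: fill all 20 → 5 left.
5 remain; put them into Delta Co-op tier1 at 15.
Total = 20×50 + 19×20 + 15×5 = 1455.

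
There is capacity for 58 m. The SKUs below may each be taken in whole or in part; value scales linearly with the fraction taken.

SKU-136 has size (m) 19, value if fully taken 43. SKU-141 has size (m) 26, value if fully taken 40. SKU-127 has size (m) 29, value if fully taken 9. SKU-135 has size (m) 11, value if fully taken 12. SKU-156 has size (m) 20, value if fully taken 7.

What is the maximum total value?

Sort by value density: SKU-136 43/19≈2.26, SKU-141 40/26≈1.54, SKU-135 12/11≈1.09, SKU-156 7/20≈0.35, SKU-127 9/29≈0.31.
Take all of SKU-136 (19 m, value 43) ; 39 m left.
All 26 m of SKU-141 fit (value 40) ; 13 remain.
All 11 m of SKU-135 fit (value 12) ; 2 remain.
Fill the last 2 m with part of SKU-156: 2/20 of it earns 0.7.
Total value = 95.7.

95.7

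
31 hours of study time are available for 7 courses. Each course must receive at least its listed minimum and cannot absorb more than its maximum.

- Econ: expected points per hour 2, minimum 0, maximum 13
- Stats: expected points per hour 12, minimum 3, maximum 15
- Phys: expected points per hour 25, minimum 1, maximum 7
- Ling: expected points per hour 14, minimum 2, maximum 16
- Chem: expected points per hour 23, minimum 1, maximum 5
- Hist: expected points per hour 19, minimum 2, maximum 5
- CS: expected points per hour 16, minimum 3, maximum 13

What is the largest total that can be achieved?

Meeting every minimum uses 0+3+1+2+1+2+3 = 12 hours, leaving 19.
Order the courses by expected points per hour: Phys 25 > Chem 23 > Hist 19 > CS 16 > Ling 14 > Stats 12 > Econ 2.
Phys takes 6 more to reach its cap of 7 ; 13 left.
Give Chem 4 more to hit its cap of 5 ; 9 left.
Hist: +3 to 5 (cap) ; 6 left.
CS: +6 (room for 10) → 9. Pool exhausted.
Total = 12×3 + 25×7 + 14×2 + 23×5 + 19×5 + 16×9 = 593.

593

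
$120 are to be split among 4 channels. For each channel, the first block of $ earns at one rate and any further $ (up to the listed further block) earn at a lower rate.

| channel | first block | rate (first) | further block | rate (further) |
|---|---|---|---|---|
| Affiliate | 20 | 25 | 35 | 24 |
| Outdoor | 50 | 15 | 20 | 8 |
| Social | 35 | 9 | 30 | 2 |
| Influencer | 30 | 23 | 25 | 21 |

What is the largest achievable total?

Treat each block as its own option and order by rate: Affiliate/tier1 25 > Affiliate/tier2 24 > Influencer/tier1 23 > Influencer/tier2 21 > Outdoor/tier1 15 > Social/tier1 9 > Outdoor/tier2 8 > Social/tier2 2.
Fill Affiliate tier1 block (20 at 25) → 100 left.
Affiliate/tier2 (24): +35 → 65 left.
Influencer tier1 at 23: fill all 30 → 35 left.
Influencer/tier2 (21): +25 → 10 left.
10 remain; put them into Outdoor tier1 at 15.
Total = 25×20 + 24×35 + 23×30 + 21×25 + 15×10 = 2705.

2705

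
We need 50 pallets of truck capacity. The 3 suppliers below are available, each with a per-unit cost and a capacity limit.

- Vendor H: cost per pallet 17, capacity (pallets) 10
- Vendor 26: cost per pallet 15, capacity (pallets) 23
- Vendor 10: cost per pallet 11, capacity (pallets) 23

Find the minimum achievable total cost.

666

Fill from the cheapest supplier first.
Take 23 from Vendor 10 at 11 — need 27 more.
Vendor 26 (15): use full 23 — 4 pallets to go.
Vendor H at 17: take 4 of its 10 — requirement met.
Cost = 23×11 + 23×15 + 4×17 = 666.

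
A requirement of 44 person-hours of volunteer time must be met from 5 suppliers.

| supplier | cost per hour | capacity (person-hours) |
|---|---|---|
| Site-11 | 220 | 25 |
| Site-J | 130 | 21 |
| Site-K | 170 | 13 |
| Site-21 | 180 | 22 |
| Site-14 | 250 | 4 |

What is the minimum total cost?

6740

Cheapest first:
Take 21 from Site-J at 130 ; need 23 more.
Site-K at 170: take all 13 person-hours ; 10 still needed.
Site-21 (180): take the remaining 10 ; done.
Site-11, Site-14: unused.
Cost = 21×130 + 13×170 + 10×180 = 6740.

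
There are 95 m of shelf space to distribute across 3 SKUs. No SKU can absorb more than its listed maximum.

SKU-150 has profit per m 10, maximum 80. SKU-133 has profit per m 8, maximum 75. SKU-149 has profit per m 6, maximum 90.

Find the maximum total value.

Highest profit per m first: SKU-150 10 > SKU-133 8 > SKU-149 6.
Give SKU-150 80 to hit its cap of 80 → 15 left.
SKU-133 has room for 75 but only 15 remain, so it gets 15.
Total = 10×80 + 8×15 = 920.

920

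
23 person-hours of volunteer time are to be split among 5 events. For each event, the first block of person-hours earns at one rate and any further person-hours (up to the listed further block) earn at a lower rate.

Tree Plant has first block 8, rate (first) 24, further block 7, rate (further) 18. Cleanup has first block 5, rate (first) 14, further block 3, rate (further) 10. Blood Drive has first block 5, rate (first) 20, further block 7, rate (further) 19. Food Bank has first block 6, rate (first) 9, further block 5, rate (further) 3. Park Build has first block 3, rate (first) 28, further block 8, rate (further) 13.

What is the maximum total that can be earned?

Treat each block as its own option and order by rate: Park Build/first 28 > Tree Plant/first 24 > Blood Drive/first 20 > Blood Drive/second 19 > Tree Plant/second 18 > Cleanup/first 14 > Park Build/second 13 > Cleanup/second 10 > Food Bank/first 9 > Food Bank/second 3.
Park Build first at 28: fill all 3 ; 20 left.
Tree Plant/first (24): +8 ; 12 left.
Blood Drive/first (20): +5 ; 7 left.
Blood Drive second at 19: fill all 7 ; 0 left.
Total = 28×3 + 24×8 + 20×5 + 19×7 = 509.

509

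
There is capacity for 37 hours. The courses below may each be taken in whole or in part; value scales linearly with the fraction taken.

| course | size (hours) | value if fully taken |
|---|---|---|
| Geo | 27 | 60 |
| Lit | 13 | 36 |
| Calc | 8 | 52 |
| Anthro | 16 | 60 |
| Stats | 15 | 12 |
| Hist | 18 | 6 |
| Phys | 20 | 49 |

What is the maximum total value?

Rank by value-to-size ratio: Calc 52/8≈6.5, Anthro 60/16≈3.75, Lit 36/13≈2.77, Phys 49/20≈2.45, Geo 60/27≈2.22, Stats 12/15≈0.8, Hist 6/18≈0.333.
All 8 hours of Calc fit (value 52) — 29 remain.
Anthro: take in full, 16 hours for value 60 — 13 left.
Lit: take in full, 13 hours for value 36 — 0 left.
Total value = 148.

148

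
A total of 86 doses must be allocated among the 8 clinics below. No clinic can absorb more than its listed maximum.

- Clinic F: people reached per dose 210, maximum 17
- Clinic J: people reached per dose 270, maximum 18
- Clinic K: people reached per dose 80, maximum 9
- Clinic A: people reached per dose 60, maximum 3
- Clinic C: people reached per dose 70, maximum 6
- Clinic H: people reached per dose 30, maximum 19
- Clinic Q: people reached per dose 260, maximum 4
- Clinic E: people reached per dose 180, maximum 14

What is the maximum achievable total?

Rank by people reached per dose: Clinic J 270 > Clinic Q 260 > Clinic F 210 > Clinic E 180 > Clinic K 80 > Clinic C 70 > Clinic A 60 > Clinic H 30.
Clinic J takes 18 to reach its cap of 18 — 68 left.
Clinic Q takes 4 to reach its cap of 4 — 64 left.
Clinic F: +17 to 17 (cap) — 47 left.
Clinic E takes 14 to reach its cap of 14 — 33 left.
Give Clinic K 9 to hit its cap of 9 — 24 left.
Clinic C: +6 to 6 (cap) — 18 left.
Clinic A: +3 to 3 (cap) — 15 left.
Clinic H: +15 (room for 19) → 15. Pool exhausted.
Total = 210×17 + 270×18 + 80×9 + 60×3 + 70×6 + 30×15 + 260×4 + 180×14 = 13760.

13760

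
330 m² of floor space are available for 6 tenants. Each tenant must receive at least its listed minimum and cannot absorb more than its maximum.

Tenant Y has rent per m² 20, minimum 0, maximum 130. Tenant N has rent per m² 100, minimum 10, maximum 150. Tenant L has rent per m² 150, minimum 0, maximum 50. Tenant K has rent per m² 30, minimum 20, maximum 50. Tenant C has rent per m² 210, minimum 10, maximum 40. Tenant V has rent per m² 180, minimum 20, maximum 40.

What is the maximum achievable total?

Meeting every minimum uses 0+10+0+20+10+20 = 60 m², leaving 270.
Rank by rent per m²: Tenant C 210 > Tenant V 180 > Tenant L 150 > Tenant N 100 > Tenant K 30 > Tenant Y 20.
Tenant C: +30 to 40 (cap) ; 240 left.
Give Tenant V 20 more to hit its cap of 40 ; 220 left.
Tenant L takes 50 more to reach its cap of 50 ; 170 left.
Give Tenant N 140 more to hit its cap of 150 ; 30 left.
Give Tenant K 30 more to hit its cap of 50 ; 0 left.
Total = 100×150 + 150×50 + 30×50 + 210×40 + 180×40 = 39600.

39600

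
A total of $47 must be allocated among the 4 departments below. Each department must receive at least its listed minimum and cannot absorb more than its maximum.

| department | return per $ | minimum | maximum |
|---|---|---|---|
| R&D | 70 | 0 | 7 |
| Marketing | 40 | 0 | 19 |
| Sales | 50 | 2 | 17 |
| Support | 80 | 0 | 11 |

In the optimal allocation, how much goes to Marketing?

Meeting every minimum uses 0+0+2+0 = 2 $, leaving 45.
Rank by return per $: Support 80 > R&D 70 > Sales 50 > Marketing 40.
Give Support 11 more to hit its cap of 11 ; 34 left.
Give R&D 7 more to hit its cap of 7 ; 27 left.
Sales takes 15 more to reach its cap of 17 ; 12 left.
Only 12 left; Marketing takes them to reach 12.

12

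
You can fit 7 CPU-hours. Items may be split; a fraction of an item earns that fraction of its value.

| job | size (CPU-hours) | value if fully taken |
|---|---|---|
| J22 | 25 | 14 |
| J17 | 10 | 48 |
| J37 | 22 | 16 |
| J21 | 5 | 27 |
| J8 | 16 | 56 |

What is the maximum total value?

36.6

Sort by value density: J21 27/5≈5.4, J17 48/10≈4.8, J8 56/16≈3.5, J37 16/22≈0.727, J22 14/25≈0.56.
Take all of J21 (5 CPU-hours, value 27) → 2 CPU-hours left.
Fill the last 2 CPU-hours with part of J17: 2/10 of it earns 9.6.
Total value = 36.6.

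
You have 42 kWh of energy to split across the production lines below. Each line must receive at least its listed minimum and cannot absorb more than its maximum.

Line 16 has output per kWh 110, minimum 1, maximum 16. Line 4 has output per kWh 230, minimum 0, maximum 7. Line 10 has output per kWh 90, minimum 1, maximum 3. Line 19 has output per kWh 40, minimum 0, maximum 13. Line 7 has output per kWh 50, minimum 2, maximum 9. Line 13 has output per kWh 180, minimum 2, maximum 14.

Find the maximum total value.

6260

Meeting every minimum uses 1+0+1+0+2+2 = 6 kWh, leaving 36.
Order the production lines by output per kWh: Line 4 230 > Line 13 180 > Line 16 110 > Line 10 90 > Line 7 50 > Line 19 40.
Give Line 4 7 more to hit its cap of 7 — 29 left.
Line 13: +12 to 14 (cap) — 17 left.
Line 16 takes 15 more to reach its cap of 16 — 2 left.
Line 10: +2 to 3 (cap) — 0 left.
Total = 110×16 + 230×7 + 90×3 + 50×2 + 180×14 = 6260.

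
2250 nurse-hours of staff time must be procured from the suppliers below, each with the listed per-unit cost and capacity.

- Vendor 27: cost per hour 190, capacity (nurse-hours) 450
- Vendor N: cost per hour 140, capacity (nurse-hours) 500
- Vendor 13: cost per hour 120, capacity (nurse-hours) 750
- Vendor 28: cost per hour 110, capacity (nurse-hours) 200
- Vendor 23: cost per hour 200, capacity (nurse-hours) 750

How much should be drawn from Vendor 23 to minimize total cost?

350

Cheapest first:
Vendor 28 at 110: take all 200 nurse-hours — 2050 still needed.
Take 750 from Vendor 13 at 120 — need 1300 more.
Vendor N at 140: take all 500 nurse-hours — 800 still needed.
Take 450 from Vendor 27 at 190 — need 350 more.
Vendor 23 (200): take the remaining 350 — done.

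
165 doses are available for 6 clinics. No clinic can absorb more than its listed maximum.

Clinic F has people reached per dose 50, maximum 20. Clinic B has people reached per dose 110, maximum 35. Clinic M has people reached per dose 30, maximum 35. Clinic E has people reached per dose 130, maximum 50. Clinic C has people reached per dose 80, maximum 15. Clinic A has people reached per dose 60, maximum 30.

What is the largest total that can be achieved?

14800

Rank by people reached per dose: Clinic E 130 > Clinic B 110 > Clinic C 80 > Clinic A 60 > Clinic F 50 > Clinic M 30.
Clinic E: +50 to 50 (cap) ; 115 left.
Give Clinic B 35 to hit its cap of 35 ; 80 left.
Clinic C: +15 to 15 (cap) ; 65 left.
Clinic A takes 30 to reach its cap of 30 ; 35 left.
Give Clinic F 20 to hit its cap of 20 ; 15 left.
Only 15 left; Clinic M takes them to reach 15.
Total = 50×20 + 110×35 + 30×15 + 130×50 + 80×15 + 60×30 = 14800.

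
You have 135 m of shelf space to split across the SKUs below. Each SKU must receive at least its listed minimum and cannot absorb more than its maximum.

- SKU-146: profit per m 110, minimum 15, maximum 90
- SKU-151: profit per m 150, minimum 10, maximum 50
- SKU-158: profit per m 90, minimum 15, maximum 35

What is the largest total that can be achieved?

Meeting every minimum uses 15+10+15 = 40 m, leaving 95.
Highest profit per m first: SKU-151 150 > SKU-146 110 > SKU-158 90.
Give SKU-151 40 more to hit its cap of 50 — 55 left.
Only 55 left; SKU-146 takes them to reach 70.
Total = 110×70 + 150×50 + 90×15 = 16550.

16550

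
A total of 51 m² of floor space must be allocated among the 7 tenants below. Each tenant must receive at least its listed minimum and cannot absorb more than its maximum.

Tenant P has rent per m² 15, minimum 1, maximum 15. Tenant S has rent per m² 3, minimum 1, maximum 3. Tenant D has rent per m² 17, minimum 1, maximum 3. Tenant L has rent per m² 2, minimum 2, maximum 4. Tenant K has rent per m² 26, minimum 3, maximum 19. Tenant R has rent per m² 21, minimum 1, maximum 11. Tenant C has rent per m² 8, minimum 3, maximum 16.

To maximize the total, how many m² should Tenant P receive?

Meeting every minimum uses 1+1+1+2+3+1+3 = 12 m², leaving 39.
Highest rent per m² first: Tenant K 26 > Tenant R 21 > Tenant D 17 > Tenant P 15 > Tenant C 8 > Tenant S 3 > Tenant L 2.
Tenant K takes 16 more to reach its cap of 19 → 23 left.
Give Tenant R 10 more to hit its cap of 11 → 13 left.
Tenant D takes 2 more to reach its cap of 3 → 11 left.
Only 11 left; Tenant P takes them to reach 12.

12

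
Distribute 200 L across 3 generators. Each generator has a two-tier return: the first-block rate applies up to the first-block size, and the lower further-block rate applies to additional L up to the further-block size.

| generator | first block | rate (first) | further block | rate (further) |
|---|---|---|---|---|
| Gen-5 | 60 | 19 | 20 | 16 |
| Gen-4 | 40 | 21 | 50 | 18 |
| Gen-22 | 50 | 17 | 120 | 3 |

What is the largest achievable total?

3730

Rank every tier by rate: Gen-4/first 21 > Gen-5/first 19 > Gen-4/second 18 > Gen-22/first 17 > Gen-5/second 16 > Gen-22/second 3.
Fill Gen-4 first block (40 at 21) ; 160 left.
Gen-5/first (19): +60 ; 100 left.
Fill Gen-4 second block (50 at 18) ; 50 left.
Gen-22/first (17): +50 ; 0 left.
Total = 21×40 + 19×60 + 18×50 + 17×50 = 3730.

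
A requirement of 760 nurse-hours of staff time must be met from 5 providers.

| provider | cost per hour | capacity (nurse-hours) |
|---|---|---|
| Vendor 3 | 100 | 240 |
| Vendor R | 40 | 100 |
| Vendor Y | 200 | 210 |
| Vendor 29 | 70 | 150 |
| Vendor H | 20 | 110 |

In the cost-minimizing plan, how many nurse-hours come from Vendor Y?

Use providers in increasing cost order.
Vendor H at 20: take all 110 nurse-hours → 650 still needed.
Vendor R at 40: take all 100 nurse-hours → 550 still needed.
Vendor 29 (70): use full 150 → 400 nurse-hours to go.
Take 240 from Vendor 3 at 100 → need 160 more.
Vendor Y at 200: take 160 of its 210 → requirement met.

160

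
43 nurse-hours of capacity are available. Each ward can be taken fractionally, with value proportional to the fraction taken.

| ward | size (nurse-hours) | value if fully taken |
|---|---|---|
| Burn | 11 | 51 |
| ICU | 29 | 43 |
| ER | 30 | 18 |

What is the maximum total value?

Sort by value density: Burn 51/11≈4.64, ICU 43/29≈1.48, ER 18/30≈0.6.
Take all of Burn (11 nurse-hours, value 51) → 32 nurse-hours left.
ICU: take in full, 29 nurse-hours for value 43 → 3 left.
Fill the last 3 nurse-hours with part of ER: 3/30 of it earns 1.8.
Total value = 95.8.

95.8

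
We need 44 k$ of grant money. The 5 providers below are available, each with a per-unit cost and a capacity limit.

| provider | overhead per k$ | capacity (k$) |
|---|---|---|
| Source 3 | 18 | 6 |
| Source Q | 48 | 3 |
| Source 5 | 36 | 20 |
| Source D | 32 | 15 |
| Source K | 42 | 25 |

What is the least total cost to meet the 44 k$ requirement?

1434

Use providers in increasing cost order.
Source 3 (18): use full 6 ; 38 k$ to go.
Source D at 32: take all 15 k$ ; 23 still needed.
Take 20 from Source 5 at 36 ; need 3 more.
Take 3 from Source K at 42 to finish.
Source Q: unused.
Cost = 6×18 + 15×32 + 20×36 + 3×42 = 1434.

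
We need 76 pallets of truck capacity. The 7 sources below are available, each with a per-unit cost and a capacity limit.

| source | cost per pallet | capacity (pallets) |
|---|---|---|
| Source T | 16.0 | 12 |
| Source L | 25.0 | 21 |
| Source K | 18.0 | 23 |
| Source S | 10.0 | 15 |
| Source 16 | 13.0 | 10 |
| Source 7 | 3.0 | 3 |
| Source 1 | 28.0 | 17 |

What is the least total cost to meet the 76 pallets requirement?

1220

Cheapest first:
Take 3 from Source 7 at 3.0 ; need 73 more.
Source S at 10.0: take all 15 pallets ; 58 still needed.
Take 10 from Source 16 at 13.0 ; need 48 more.
Source T at 16.0: take all 12 pallets ; 36 still needed.
Source K at 18.0: take all 23 pallets ; 13 still needed.
Take 13 from Source L at 25.0 to finish.
Source 1: unused.
Cost = 3×3.0 + 15×10.0 + 10×13.0 + 12×16.0 + 23×18.0 + 13×25.0 = 1220.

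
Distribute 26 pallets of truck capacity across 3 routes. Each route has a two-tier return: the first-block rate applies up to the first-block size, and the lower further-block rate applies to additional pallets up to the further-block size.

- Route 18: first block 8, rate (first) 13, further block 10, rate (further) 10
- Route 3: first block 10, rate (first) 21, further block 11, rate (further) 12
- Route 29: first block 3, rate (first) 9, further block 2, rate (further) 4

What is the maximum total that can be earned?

410

Treat each block as its own option and order by rate: Route 3/first 21 > Route 18/first 13 > Route 3/second 12 > Route 18/second 10 > Route 29/first 9 > Route 29/second 4.
Route 3/first (21): +10 — 16 left.
Route 18/first (13): +8 — 8 left.
8 remain; put them into Route 3 second at 12.
Total = 21×10 + 13×8 + 12×8 = 410.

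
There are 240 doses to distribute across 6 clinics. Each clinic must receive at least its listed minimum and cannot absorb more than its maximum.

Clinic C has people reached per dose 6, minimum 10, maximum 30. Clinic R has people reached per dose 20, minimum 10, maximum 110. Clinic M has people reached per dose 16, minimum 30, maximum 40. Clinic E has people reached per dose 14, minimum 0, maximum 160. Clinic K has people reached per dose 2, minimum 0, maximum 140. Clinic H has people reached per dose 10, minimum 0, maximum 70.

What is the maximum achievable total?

Meeting every minimum uses 10+10+30+0+0+0 = 50 doses, leaving 190.
Order the clinics by people reached per dose: Clinic R 20 > Clinic M 16 > Clinic E 14 > Clinic H 10 > Clinic C 6 > Clinic K 2.
Clinic R: +100 to 110 (cap) — 90 left.
Give Clinic M 10 more to hit its cap of 40 — 80 left.
Clinic E: +80 (room for 160) → 80. Pool exhausted.
Total = 6×10 + 20×110 + 16×40 + 14×80 = 4020.

4020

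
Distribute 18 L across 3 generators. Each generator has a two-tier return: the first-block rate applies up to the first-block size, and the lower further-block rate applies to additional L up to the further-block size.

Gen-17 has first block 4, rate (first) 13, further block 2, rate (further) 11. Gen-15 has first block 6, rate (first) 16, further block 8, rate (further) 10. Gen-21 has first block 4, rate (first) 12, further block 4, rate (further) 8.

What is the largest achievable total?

238

Rank every tier by rate: Gen-15/tier1 16 > Gen-17/tier1 13 > Gen-21/tier1 12 > Gen-17/tier2 11 > Gen-15/tier2 10 > Gen-21/tier2 8.
Fill Gen-15 tier1 block (6 at 16) — 12 left.
Gen-17/tier1 (13): +4 — 8 left.
Fill Gen-21 tier1 block (4 at 12) — 4 left.
Gen-17/tier2 (11): +2 — 2 left.
Gen-15/tier2: +2 of 8 at 10; pool empty.
Total = 16×6 + 13×4 + 12×4 + 11×2 + 10×2 = 238.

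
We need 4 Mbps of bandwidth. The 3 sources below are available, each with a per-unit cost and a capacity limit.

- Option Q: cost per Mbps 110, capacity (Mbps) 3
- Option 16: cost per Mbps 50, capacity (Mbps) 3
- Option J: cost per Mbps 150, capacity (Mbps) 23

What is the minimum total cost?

260

Use sources in increasing cost order.
Take 3 from Option 16 at 50 — need 1 more.
Take 1 from Option Q at 110 to finish.
Option J: unused.
Cost = 3×50 + 1×110 = 260.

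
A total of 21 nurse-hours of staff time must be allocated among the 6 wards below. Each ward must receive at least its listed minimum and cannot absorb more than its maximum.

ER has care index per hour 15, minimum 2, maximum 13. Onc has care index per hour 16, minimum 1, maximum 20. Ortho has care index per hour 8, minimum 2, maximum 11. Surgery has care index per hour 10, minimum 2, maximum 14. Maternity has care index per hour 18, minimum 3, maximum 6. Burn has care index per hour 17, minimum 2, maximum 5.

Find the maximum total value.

Meeting every minimum uses 2+1+2+2+3+2 = 12 nurse-hours, leaving 9.
Order the wards by care index per hour: Maternity 18 > Burn 17 > Onc 16 > ER 15 > Surgery 10 > Ortho 8.
Maternity: +3 to 6 (cap) → 6 left.
Give Burn 3 more to hit its cap of 5 → 3 left.
Onc has room for 19 more but only 3 remain, so it gets 4.
Total = 15×2 + 16×4 + 8×2 + 10×2 + 18×6 + 17×5 = 323.

323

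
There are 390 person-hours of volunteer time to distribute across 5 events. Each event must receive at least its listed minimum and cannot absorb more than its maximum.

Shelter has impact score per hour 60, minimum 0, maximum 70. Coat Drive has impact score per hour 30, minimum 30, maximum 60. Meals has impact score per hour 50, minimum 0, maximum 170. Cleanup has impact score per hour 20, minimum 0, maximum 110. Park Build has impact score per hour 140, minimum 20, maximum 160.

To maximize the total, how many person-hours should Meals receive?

Meeting every minimum uses 0+30+0+0+20 = 50 person-hours, leaving 340.
Rank by impact score per hour: Park Build 140 > Shelter 60 > Meals 50 > Coat Drive 30 > Cleanup 20.
Park Build: +140 to 160 (cap) → 200 left.
Give Shelter 70 more to hit its cap of 70 → 130 left.
Only 130 left; Meals takes them to reach 130.

130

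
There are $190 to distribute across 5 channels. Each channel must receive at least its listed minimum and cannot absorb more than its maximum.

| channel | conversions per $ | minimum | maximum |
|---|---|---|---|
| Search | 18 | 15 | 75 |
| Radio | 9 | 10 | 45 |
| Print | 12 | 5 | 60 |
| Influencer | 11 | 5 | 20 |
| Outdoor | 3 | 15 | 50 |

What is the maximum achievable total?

2515

Meeting every minimum uses 15+10+5+5+15 = 50 $, leaving 140.
Highest conversions per $ first: Search 18 > Print 12 > Influencer 11 > Radio 9 > Outdoor 3.
Search takes 60 more to reach its cap of 75 ; 80 left.
Print takes 55 more to reach its cap of 60 ; 25 left.
Give Influencer 15 more to hit its cap of 20 ; 10 left.
Radio: +10 (room for 35) → 20. Pool exhausted.
Total = 18×75 + 9×20 + 12×60 + 11×20 + 3×15 = 2515.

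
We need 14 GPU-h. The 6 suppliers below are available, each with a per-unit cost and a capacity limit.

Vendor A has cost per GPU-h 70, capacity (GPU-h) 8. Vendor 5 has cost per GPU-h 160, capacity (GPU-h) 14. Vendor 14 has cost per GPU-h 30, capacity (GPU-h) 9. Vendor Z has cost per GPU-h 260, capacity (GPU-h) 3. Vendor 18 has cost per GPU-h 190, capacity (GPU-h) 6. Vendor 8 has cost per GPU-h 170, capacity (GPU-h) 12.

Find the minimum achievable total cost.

Use suppliers in increasing cost order.
Take 9 from Vendor 14 at 30 ; need 5 more.
Vendor A at 70: take 5 of its 8 ; requirement met.
Vendor 5, Vendor 8, Vendor 18, Vendor Z: unused.
Cost = 9×30 + 5×70 = 620.

620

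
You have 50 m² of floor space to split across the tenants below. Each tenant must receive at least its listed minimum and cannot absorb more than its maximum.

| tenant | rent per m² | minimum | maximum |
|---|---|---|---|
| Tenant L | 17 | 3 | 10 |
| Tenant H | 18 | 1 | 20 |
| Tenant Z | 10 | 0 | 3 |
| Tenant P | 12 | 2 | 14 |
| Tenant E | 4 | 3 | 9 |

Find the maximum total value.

Meeting every minimum uses 3+1+0+2+3 = 9 m², leaving 41.
Highest rent per m² first: Tenant H 18 > Tenant L 17 > Tenant P 12 > Tenant Z 10 > Tenant E 4.
Give Tenant H 19 more to hit its cap of 20 → 22 left.
Give Tenant L 7 more to hit its cap of 10 → 15 left.
Tenant P takes 12 more to reach its cap of 14 → 3 left.
Tenant Z: +3 to 3 (cap) → 0 left.
Total = 17×10 + 18×20 + 10×3 + 12×14 + 4×3 = 740.

740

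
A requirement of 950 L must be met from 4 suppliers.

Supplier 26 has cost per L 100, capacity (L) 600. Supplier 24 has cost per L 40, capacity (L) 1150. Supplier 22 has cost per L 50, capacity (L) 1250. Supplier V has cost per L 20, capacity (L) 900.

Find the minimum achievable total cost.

20000

Use suppliers in increasing cost order.
Supplier V (20): use full 900 ; 50 L to go.
Supplier 24 at 40: take 50 of its 1150 ; requirement met.
Supplier 22, Supplier 26: unused.
Cost = 900×20 + 50×40 = 20000.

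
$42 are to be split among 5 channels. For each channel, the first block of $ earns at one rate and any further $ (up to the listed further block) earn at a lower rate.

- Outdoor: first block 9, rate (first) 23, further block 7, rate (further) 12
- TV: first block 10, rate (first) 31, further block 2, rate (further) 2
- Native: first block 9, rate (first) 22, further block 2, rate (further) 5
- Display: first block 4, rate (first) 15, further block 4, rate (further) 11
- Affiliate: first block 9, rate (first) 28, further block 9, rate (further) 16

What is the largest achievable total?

Treat each block as its own option and order by rate: TV/T1 31 > Affiliate/T1 28 > Outdoor/T1 23 > Native/T1 22 > Affiliate/T2 16 > Display/T1 15 > Outdoor/T2 12 > Display/T2 11 > Native/T2 5 > TV/T2 2.
TV/T1 (31): +10 — 32 left.
Affiliate/T1 (28): +9 — 23 left.
Outdoor T1 at 23: fill all 9 — 14 left.
Native/T1 (22): +9 — 5 left.
Affiliate T2 at 16: only 5 left, fill 5.
Total = 31×10 + 28×9 + 23×9 + 22×9 + 16×5 = 1047.

1047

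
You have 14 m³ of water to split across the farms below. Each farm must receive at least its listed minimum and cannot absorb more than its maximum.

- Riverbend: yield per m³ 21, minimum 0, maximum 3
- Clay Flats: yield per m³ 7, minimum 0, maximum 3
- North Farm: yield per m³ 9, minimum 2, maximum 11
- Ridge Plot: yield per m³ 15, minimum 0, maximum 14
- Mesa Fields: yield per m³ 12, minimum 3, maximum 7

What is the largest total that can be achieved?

207

Meeting every minimum uses 0+0+2+0+3 = 5 m³, leaving 9.
Rank by yield per m³: Riverbend 21 > Ridge Plot 15 > Mesa Fields 12 > North Farm 9 > Clay Flats 7.
Give Riverbend 3 more to hit its cap of 3 → 6 left.
Only 6 left; Ridge Plot takes them to reach 6.
Total = 21×3 + 9×2 + 15×6 + 12×3 = 207.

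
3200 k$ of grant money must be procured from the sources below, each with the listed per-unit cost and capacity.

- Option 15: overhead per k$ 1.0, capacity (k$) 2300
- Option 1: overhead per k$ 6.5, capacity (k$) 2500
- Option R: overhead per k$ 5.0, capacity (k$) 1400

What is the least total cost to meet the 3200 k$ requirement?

Cheapest first:
Option 15 (1.0): use full 2300 — 900 k$ to go.
Option R at 5.0: take 900 of its 1400 — requirement met.
Option 1: unused.
Cost = 2300×1.0 + 900×5.0 = 6800.

6800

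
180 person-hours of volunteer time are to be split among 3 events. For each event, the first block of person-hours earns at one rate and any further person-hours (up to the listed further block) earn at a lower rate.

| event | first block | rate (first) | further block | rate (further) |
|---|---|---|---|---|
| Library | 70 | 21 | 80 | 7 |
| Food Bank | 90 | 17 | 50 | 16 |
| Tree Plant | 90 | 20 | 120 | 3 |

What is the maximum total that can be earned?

Rank every tier by rate: Library/first 21 > Tree Plant/first 20 > Food Bank/first 17 > Food Bank/second 16 > Library/second 7 > Tree Plant/second 3.
Library/first (21): +70 — 110 left.
Tree Plant/first (20): +90 — 20 left.
20 remain; put them into Food Bank first at 17.
Total = 21×70 + 20×90 + 17×20 = 3610.

3610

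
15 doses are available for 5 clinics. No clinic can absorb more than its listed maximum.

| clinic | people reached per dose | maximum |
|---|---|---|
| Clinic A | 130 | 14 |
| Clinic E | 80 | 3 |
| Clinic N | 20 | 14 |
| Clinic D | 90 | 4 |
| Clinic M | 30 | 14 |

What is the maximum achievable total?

1910

Rank by people reached per dose: Clinic A 130 > Clinic D 90 > Clinic E 80 > Clinic M 30 > Clinic N 20.
Clinic A: +14 to 14 (cap) → 1 left.
Clinic D has room for 4 but only 1 remain, so it gets 1.
Total = 130×14 + 90×1 = 1910.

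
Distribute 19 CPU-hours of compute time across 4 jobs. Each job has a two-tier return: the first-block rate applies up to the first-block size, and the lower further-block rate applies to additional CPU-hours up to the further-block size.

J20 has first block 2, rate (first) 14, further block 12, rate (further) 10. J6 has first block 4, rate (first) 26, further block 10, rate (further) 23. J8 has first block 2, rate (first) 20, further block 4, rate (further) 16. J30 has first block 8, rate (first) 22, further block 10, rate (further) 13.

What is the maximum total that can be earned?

444

Rank every tier by rate: J6/T1 26 > J6/T2 23 > J30/T1 22 > J8/T1 20 > J8/T2 16 > J20/T1 14 > J30/T2 13 > J20/T2 10.
Fill J6 T1 block (4 at 26) ; 15 left.
J6 T2 at 23: fill all 10 ; 5 left.
J30 T1 at 22: only 5 left, fill 5.
Total = 26×4 + 23×10 + 22×5 = 444.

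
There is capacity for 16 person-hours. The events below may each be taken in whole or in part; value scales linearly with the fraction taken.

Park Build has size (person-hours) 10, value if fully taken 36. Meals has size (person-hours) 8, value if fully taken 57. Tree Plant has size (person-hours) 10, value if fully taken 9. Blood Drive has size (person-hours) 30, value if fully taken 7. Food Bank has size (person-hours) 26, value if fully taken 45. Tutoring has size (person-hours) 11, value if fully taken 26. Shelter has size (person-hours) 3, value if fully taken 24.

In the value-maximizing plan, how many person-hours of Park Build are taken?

5

Sort by value density: Shelter 24/3≈8, Meals 57/8≈7.12, Park Build 36/10≈3.6, Tutoring 26/11≈2.36, Food Bank 45/26≈1.73, Tree Plant 9/10≈0.9, Blood Drive 7/30≈0.233.
Shelter: take in full, 3 person-hours for value 24 → 13 left.
Meals: take in full, 8 person-hours for value 57 → 5 left.
Only 5 person-hours remain; take 5/10 of Park Build for value 36×5/10 = 18.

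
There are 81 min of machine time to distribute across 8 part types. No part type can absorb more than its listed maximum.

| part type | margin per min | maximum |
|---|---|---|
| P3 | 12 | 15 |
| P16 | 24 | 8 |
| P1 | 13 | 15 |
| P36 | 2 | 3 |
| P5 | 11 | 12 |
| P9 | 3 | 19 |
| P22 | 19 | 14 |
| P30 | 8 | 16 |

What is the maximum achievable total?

Order the part types by margin per min: P16 24 > P22 19 > P1 13 > P3 12 > P5 11 > P30 8 > P9 3 > P36 2.
P16: +8 to 8 (cap) — 73 left.
P22 takes 14 to reach its cap of 14 — 59 left.
Give P1 15 to hit its cap of 15 — 44 left.
Give P3 15 to hit its cap of 15 — 29 left.
P5: +12 to 12 (cap) — 17 left.
P30: +16 to 16 (cap) — 1 left.
P9: +1 (room for 19) → 1. Pool exhausted.
Total = 12×15 + 24×8 + 13×15 + 11×12 + 3×1 + 19×14 + 8×16 = 1096.

1096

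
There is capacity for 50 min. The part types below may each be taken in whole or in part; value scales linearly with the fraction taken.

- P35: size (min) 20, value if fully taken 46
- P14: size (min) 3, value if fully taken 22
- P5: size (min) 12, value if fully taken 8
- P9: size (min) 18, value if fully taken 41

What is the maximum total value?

Sort by value density: P14 22/3≈7.33, P35 46/20≈2.3, P9 41/18≈2.28, P5 8/12≈0.667.
P14: take in full, 3 min for value 22 — 47 left.
P35: take in full, 20 min for value 46 — 27 left.
P9: take in full, 18 min for value 41 — 9 left.
Only 9 min remain; take 9/12 of P5 for value 8×9/12 = 6.
Total value = 115.

115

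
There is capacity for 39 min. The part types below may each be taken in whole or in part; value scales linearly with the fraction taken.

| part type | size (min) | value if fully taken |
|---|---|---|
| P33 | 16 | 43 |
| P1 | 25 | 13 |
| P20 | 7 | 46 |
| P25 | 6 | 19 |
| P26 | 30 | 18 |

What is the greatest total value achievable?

114

Best value per unit of size first: P20 46/7≈6.57, P25 19/6≈3.17, P33 43/16≈2.69, P26 18/30≈0.6, P1 13/25≈0.52.
All 7 min of P20 fit (value 46) — 32 remain.
P25: take in full, 6 min for value 19 — 26 left.
All 16 min of P33 fit (value 43) — 10 remain.
Fill the last 10 min with part of P26: 10/30 of it earns 6.
Total value = 114.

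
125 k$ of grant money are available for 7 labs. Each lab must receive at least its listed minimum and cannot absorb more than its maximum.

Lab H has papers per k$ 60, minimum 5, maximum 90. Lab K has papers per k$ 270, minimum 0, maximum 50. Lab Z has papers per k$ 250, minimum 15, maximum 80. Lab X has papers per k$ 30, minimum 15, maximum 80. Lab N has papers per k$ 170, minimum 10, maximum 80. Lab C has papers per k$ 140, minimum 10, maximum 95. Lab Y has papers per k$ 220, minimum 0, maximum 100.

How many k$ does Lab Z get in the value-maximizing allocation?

35

Meeting every minimum uses 5+0+15+15+10+10+0 = 55 k$, leaving 70.
Highest papers per k$ first: Lab K 270 > Lab Z 250 > Lab Y 220 > Lab N 170 > Lab C 140 > Lab H 60 > Lab X 30.
Lab K takes 50 more to reach its cap of 50 — 20 left.
Only 20 left; Lab Z takes them to reach 35.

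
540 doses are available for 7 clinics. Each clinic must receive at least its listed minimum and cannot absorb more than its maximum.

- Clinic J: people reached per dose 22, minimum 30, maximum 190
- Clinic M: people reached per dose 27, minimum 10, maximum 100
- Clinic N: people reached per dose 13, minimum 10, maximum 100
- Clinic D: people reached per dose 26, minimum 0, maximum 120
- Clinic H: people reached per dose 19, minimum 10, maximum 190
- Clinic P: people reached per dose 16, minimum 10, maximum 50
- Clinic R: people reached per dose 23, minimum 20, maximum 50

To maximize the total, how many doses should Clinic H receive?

60

Meeting every minimum uses 30+10+10+0+10+10+20 = 90 doses, leaving 450.
Highest people reached per dose first: Clinic M 27 > Clinic D 26 > Clinic R 23 > Clinic J 22 > Clinic H 19 > Clinic P 16 > Clinic N 13.
Clinic M takes 90 more to reach its cap of 100 — 360 left.
Clinic D: +120 to 120 (cap) — 240 left.
Clinic R: +30 to 50 (cap) — 210 left.
Clinic J: +160 to 190 (cap) — 50 left.
Only 50 left; Clinic H takes them to reach 60.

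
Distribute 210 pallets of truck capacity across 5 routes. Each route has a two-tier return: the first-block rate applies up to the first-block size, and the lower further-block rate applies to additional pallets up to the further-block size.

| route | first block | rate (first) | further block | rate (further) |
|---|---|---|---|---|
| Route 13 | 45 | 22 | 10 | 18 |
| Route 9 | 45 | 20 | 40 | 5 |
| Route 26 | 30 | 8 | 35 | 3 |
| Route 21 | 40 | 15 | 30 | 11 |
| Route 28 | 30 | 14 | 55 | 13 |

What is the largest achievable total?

3610

Rank every tier by rate: Route 13/tier1 22 > Route 9/tier1 20 > Route 13/tier2 18 > Route 21/tier1 15 > Route 28/tier1 14 > Route 28/tier2 13 > Route 21/tier2 11 > Route 26/tier1 8 > Route 9/tier2 5 > Route 26/tier2 3.
Route 13/tier1 (22): +45 ; 165 left.
Route 9/tier1 (20): +45 ; 120 left.
Route 13 tier2 at 18: fill all 10 ; 110 left.
Fill Route 21 tier1 block (40 at 15) ; 70 left.
Fill Route 28 tier1 block (30 at 14) ; 40 left.
40 remain; put them into Route 28 tier2 at 13.
Total = 22×45 + 20×45 + 18×10 + 15×40 + 14×30 + 13×40 = 3610.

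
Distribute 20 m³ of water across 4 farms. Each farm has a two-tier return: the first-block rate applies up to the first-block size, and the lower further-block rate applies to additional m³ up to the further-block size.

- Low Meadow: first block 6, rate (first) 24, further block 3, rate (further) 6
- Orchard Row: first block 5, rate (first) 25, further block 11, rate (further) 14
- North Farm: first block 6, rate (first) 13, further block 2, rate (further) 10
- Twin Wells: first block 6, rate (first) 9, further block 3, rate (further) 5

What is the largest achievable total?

395

Rank every tier by rate: Orchard Row/T1 25 > Low Meadow/T1 24 > Orchard Row/T2 14 > North Farm/T1 13 > North Farm/T2 10 > Twin Wells/T1 9 > Low Meadow/T2 6 > Twin Wells/T2 5.
Orchard Row T1 at 25: fill all 5 ; 15 left.
Low Meadow/T1 (24): +6 ; 9 left.
Orchard Row/T2: +9 of 11 at 14; pool empty.
Total = 25×5 + 24×6 + 14×9 = 395.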